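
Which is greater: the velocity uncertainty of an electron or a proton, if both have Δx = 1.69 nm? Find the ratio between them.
The electron has the larger minimum velocity uncertainty, by a ratio of 1836.2.

For both particles, Δp_min = ℏ/(2Δx) = 3.120e-26 kg·m/s (same for both).

The velocity uncertainty is Δv = Δp/m:
- electron: Δv = 3.120e-26 / 9.109e-31 = 3.425e+04 m/s = 34.251 km/s
- proton: Δv = 3.120e-26 / 1.673e-27 = 1.865e+01 m/s = 18.654 m/s

Ratio: 3.425e+04 / 1.865e+01 = 1836.2

The lighter particle has larger velocity uncertainty because Δv ∝ 1/m.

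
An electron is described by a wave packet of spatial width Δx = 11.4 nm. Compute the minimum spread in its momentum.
4.625 × 10^-27 kg·m/s

For a wave packet, the spatial width Δx and momentum spread Δp are related by the uncertainty principle:
ΔxΔp ≥ ℏ/2

The minimum momentum spread is:
Δp_min = ℏ/(2Δx)
Δp_min = (1.055e-34 J·s) / (2 × 1.140e-08 m)
Δp_min = 4.625e-27 kg·m/s

A wave packet cannot have both a well-defined position and well-defined momentum.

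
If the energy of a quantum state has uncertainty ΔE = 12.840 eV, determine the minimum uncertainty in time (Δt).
25.631 as

Using the energy-time uncertainty principle:
ΔEΔt ≥ ℏ/2

The minimum uncertainty in time is:
Δt_min = ℏ/(2ΔE)
Δt_min = (1.055e-34 J·s) / (2 × 2.057e-18 J)
Δt_min = 2.563e-17 s = 25.631 as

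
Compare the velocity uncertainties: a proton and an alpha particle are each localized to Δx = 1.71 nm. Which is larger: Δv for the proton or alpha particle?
The proton has the larger minimum velocity uncertainty, by a ratio of 4.0.

For both particles, Δp_min = ℏ/(2Δx) = 3.084e-26 kg·m/s (same for both).

The velocity uncertainty is Δv = Δp/m:
- proton: Δv = 3.084e-26 / 1.673e-27 = 1.844e+01 m/s = 18.435 m/s
- alpha particle: Δv = 3.084e-26 / 6.645e-27 = 4.641e+00 m/s = 4.641 m/s

Ratio: 1.844e+01 / 4.641e+00 = 4.0

The lighter particle has larger velocity uncertainty because Δv ∝ 1/m.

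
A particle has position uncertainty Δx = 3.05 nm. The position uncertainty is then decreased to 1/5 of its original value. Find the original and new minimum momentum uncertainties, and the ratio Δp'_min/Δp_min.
Original Δp_min = 1.729 × 10^-26 kg·m/s; new Δp'_min = 8.644 × 10^-26 kg·m/s; ratio Δp'_min/Δp_min = 5.

From the uncertainty principle ΔxΔp ≥ ℏ/2, the minimum momentum uncertainty is Δp_min = ℏ/(2Δx).

Original (Δx = 3.05 nm = 3.050e-09 m):
Δp_min = (1.055e-34 J·s)/(2 × 3.050e-09 m) = 1.729e-26 kg·m/s

When Δx → (1/5)Δx:
Δp'_min = ℏ/(2 × (1/5)Δx) = 5 × ℏ/(2Δx) = 5 × Δp_min
Δp'_min = 5 × 1.729e-26 kg·m/s = 8.644e-26 kg·m/s

Since Δp_min ∝ 1/Δx, when Δx is decreased to 1/5 of its original value, Δp_min increases to 5 times its original value.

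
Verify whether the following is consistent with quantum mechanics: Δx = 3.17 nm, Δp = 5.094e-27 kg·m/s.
No, it violates the uncertainty principle (impossible measurement).

Calculate the product ΔxΔp:
ΔxΔp = (3.170e-09 m) × (5.094e-27 kg·m/s)
ΔxΔp = 1.615e-35 J·s

Compare to the minimum allowed value ℏ/2:
ℏ/2 = 5.273e-35 J·s

Since ΔxΔp = 1.615e-35 J·s < 5.273e-35 J·s = ℏ/2,
the measurement violates the uncertainty principle.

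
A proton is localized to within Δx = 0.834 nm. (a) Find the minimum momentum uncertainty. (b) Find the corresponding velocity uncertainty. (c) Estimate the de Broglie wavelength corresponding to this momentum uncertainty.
(a) Δp_min = 6.322 × 10^-26 kg·m/s
(b) Δv_min = 37.799 m/s
(c) λ_dB = 10.480 nm

Step-by-step:

(a) From the uncertainty principle:
Δp_min = ℏ/(2Δx) = (1.055e-34 J·s)/(2 × 8.340e-10 m) = 6.322e-26 kg·m/s

(b) The velocity uncertainty:
Δv = Δp/m = (6.322e-26 kg·m/s)/(1.673e-27 kg) = 3.780e+01 m/s = 37.799 m/s

(c) The de Broglie wavelength for this momentum:
λ = h/p = (6.626e-34 J·s)/(6.322e-26 kg·m/s) = 1.048e-08 m = 10.480 nm

Note: The de Broglie wavelength is comparable to the localization size, as expected from wave-particle duality.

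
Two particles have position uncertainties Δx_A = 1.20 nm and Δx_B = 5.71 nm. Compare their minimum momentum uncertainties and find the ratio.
Particle A has the larger minimum momentum uncertainty, by a factor of 4.76.

For each particle, the minimum momentum uncertainty is Δp_min = ℏ/(2Δx):

Particle A: Δp_A = ℏ/(2×1.200e-09 m) = 4.394e-26 kg·m/s
Particle B: Δp_B = ℏ/(2×5.710e-09 m) = 9.234e-27 kg·m/s

Ratio: Δp_A/Δp_B = 4.76

Since Δp_min ∝ 1/Δx, the particle with smaller position uncertainty (A) has larger momentum uncertainty.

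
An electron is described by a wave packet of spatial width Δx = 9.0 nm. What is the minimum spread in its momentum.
5.859 × 10^-27 kg·m/s

For a wave packet, the spatial width Δx and momentum spread Δp are related by the uncertainty principle:
ΔxΔp ≥ ℏ/2

The minimum momentum spread is:
Δp_min = ℏ/(2Δx)
Δp_min = (1.055e-34 J·s) / (2 × 9.000e-09 m)
Δp_min = 5.859e-27 kg·m/s

A wave packet cannot have both a well-defined position and well-defined momentum.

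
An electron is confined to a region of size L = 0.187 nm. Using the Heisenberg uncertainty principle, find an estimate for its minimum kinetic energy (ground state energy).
272.383 meV

Using the uncertainty principle to estimate ground state energy:

1. The position uncertainty is approximately the confinement size:
   Δx ≈ L = 1.870e-10 m

2. From ΔxΔp ≥ ℏ/2, the minimum momentum uncertainty is:
   Δp ≈ ℏ/(2L) = 2.820e-25 kg·m/s

3. The kinetic energy is approximately:
   KE ≈ (Δp)²/(2m) = (2.820e-25)²/(2 × 9.109e-31 kg)
   KE ≈ 4.364e-20 J = 272.383 meV

This is an order-of-magnitude estimate of the ground state energy.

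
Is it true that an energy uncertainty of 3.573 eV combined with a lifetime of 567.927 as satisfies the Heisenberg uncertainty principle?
Yes, it satisfies the uncertainty relation.

Calculate the product ΔEΔt:
ΔE = 3.573 eV = 5.725e-19 J
ΔEΔt = (5.725e-19 J) × (5.679e-16 s)
ΔEΔt = 3.251e-34 J·s

Compare to the minimum allowed value ℏ/2:
ℏ/2 = 5.273e-35 J·s

Since ΔEΔt = 3.251e-34 J·s ≥ 5.273e-35 J·s = ℏ/2,
this satisfies the uncertainty relation.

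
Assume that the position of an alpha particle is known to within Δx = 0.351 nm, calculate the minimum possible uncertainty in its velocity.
22.608 m/s

Using the Heisenberg uncertainty principle and Δp = mΔv:
ΔxΔp ≥ ℏ/2
Δx(mΔv) ≥ ℏ/2

The minimum uncertainty in velocity is:
Δv_min = ℏ/(2mΔx)
Δv_min = (1.055e-34 J·s) / (2 × 6.645e-27 kg × 3.510e-10 m)
Δv_min = 2.261e+01 m/s = 22.608 m/s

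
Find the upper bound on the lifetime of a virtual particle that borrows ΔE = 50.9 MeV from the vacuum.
6.466 ys

Using the energy-time uncertainty principle:
ΔEΔt ≥ ℏ/2

For a virtual particle borrowing energy ΔE, the maximum lifetime is:
Δt_max = ℏ/(2ΔE)

Converting energy:
ΔE = 50.9 MeV = 8.155e-12 J

Δt_max = (1.055e-34 J·s) / (2 × 8.155e-12 J)
Δt_max = 6.466e-24 s = 6.466 ys

Virtual particles with higher borrowed energy exist for shorter times.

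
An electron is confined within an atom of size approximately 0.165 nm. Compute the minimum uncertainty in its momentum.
3.196 × 10^-25 kg·m/s

Using the Heisenberg uncertainty principle:
ΔxΔp ≥ ℏ/2

With Δx ≈ L = 1.650e-10 m (the confinement size):
Δp_min = ℏ/(2Δx)
Δp_min = (1.055e-34 J·s) / (2 × 1.650e-10 m)
Δp_min = 3.196e-25 kg·m/s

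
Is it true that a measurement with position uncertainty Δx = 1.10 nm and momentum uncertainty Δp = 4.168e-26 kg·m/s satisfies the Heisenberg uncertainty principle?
No, it violates the uncertainty principle (impossible measurement).

Calculate the product ΔxΔp:
ΔxΔp = (1.100e-09 m) × (4.168e-26 kg·m/s)
ΔxΔp = 4.585e-35 J·s

Compare to the minimum allowed value ℏ/2:
ℏ/2 = 5.273e-35 J·s

Since ΔxΔp = 4.585e-35 J·s < 5.273e-35 J·s = ℏ/2,
the measurement violates the uncertainty principle.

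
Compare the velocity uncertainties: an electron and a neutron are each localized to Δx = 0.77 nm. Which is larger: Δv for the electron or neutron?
The electron has the larger minimum velocity uncertainty, by a ratio of 1838.7.

For both particles, Δp_min = ℏ/(2Δx) = 6.848e-26 kg·m/s (same for both).

The velocity uncertainty is Δv = Δp/m:
- electron: Δv = 6.848e-26 / 9.109e-31 = 7.517e+04 m/s = 75.174 km/s
- neutron: Δv = 6.848e-26 / 1.675e-27 = 4.088e+01 m/s = 40.885 m/s

Ratio: 7.517e+04 / 4.088e+01 = 1838.7

The lighter particle has larger velocity uncertainty because Δv ∝ 1/m.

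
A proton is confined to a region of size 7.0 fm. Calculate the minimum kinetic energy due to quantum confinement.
105.866 keV

Using the uncertainty principle:

1. Position uncertainty: Δx ≈ 7.000e-15 m
2. Minimum momentum uncertainty: Δp = ℏ/(2Δx) = 7.533e-21 kg·m/s
3. Minimum kinetic energy:
   KE = (Δp)²/(2m) = (7.533e-21)²/(2 × 1.673e-27 kg)
   KE = 1.696e-14 J = 105.866 keV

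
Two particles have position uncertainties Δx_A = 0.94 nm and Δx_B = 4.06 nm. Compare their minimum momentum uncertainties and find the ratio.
Particle A has the larger minimum momentum uncertainty, by a factor of 4.32.

For each particle, the minimum momentum uncertainty is Δp_min = ℏ/(2Δx):

Particle A: Δp_A = ℏ/(2×9.400e-10 m) = 5.609e-26 kg·m/s
Particle B: Δp_B = ℏ/(2×4.060e-09 m) = 1.299e-26 kg·m/s

Ratio: Δp_A/Δp_B = 4.32

Since Δp_min ∝ 1/Δx, the particle with smaller position uncertainty (A) has larger momentum uncertainty.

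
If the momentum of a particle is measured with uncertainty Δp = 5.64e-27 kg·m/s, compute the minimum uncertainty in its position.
9.349 nm

Using the Heisenberg uncertainty principle:
ΔxΔp ≥ ℏ/2

The minimum uncertainty in position is:
Δx_min = ℏ/(2Δp)
Δx_min = (1.055e-34 J·s) / (2 × 5.640e-27 kg·m/s)
Δx_min = 9.349e-09 m = 9.349 nm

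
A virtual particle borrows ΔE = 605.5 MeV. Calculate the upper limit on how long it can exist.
5.435 × 10^-25 s

Using the energy-time uncertainty principle:
ΔEΔt ≥ ℏ/2

For a virtual particle borrowing energy ΔE, the maximum lifetime is:
Δt_max = ℏ/(2ΔE)

Converting energy:
ΔE = 605.5 MeV = 9.701e-11 J

Δt_max = (1.055e-34 J·s) / (2 × 9.701e-11 J)
Δt_max = 5.435e-25 s = 5.435 × 10^-25 s

Virtual particles with higher borrowed energy exist for shorter times.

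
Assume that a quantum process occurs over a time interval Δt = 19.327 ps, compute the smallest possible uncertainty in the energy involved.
17.028 μeV

Using the energy-time uncertainty principle:
ΔEΔt ≥ ℏ/2

The minimum uncertainty in energy is:
ΔE_min = ℏ/(2Δt)
ΔE_min = (1.055e-34 J·s) / (2 × 1.933e-11 s)
ΔE_min = 2.728e-24 J = 17.028 μeV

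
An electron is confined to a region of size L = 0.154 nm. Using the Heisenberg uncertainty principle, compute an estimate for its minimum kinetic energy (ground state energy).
401.626 meV

Using the uncertainty principle to estimate ground state energy:

1. The position uncertainty is approximately the confinement size:
   Δx ≈ L = 1.540e-10 m

2. From ΔxΔp ≥ ℏ/2, the minimum momentum uncertainty is:
   Δp ≈ ℏ/(2L) = 3.424e-25 kg·m/s

3. The kinetic energy is approximately:
   KE ≈ (Δp)²/(2m) = (3.424e-25)²/(2 × 9.109e-31 kg)
   KE ≈ 6.435e-20 J = 401.626 meV

This is an order-of-magnitude estimate of the ground state energy.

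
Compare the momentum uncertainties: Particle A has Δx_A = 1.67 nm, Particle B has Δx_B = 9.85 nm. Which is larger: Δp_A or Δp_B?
Particle A has the larger minimum momentum uncertainty, by a factor of 5.90.

For each particle, the minimum momentum uncertainty is Δp_min = ℏ/(2Δx):

Particle A: Δp_A = ℏ/(2×1.670e-09 m) = 3.157e-26 kg·m/s
Particle B: Δp_B = ℏ/(2×9.850e-09 m) = 5.353e-27 kg·m/s

Ratio: Δp_A/Δp_B = 5.90

Since Δp_min ∝ 1/Δx, the particle with smaller position uncertainty (A) has larger momentum uncertainty.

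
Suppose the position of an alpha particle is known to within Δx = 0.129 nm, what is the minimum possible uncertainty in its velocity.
61.515 m/s

Using the Heisenberg uncertainty principle and Δp = mΔv:
ΔxΔp ≥ ℏ/2
Δx(mΔv) ≥ ℏ/2

The minimum uncertainty in velocity is:
Δv_min = ℏ/(2mΔx)
Δv_min = (1.055e-34 J·s) / (2 × 6.645e-27 kg × 1.290e-10 m)
Δv_min = 6.152e+01 m/s = 61.515 m/s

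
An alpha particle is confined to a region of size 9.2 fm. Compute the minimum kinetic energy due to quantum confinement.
15.428 keV

Using the uncertainty principle:

1. Position uncertainty: Δx ≈ 9.200e-15 m
2. Minimum momentum uncertainty: Δp = ℏ/(2Δx) = 5.731e-21 kg·m/s
3. Minimum kinetic energy:
   KE = (Δp)²/(2m) = (5.731e-21)²/(2 × 6.645e-27 kg)
   KE = 2.472e-15 J = 15.428 keV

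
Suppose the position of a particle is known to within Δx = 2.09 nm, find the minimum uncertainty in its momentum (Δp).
2.523 × 10^-26 kg·m/s

Using the Heisenberg uncertainty principle:
ΔxΔp ≥ ℏ/2

The minimum uncertainty in momentum is:
Δp_min = ℏ/(2Δx)
Δp_min = (1.055e-34 J·s) / (2 × 2.090e-09 m)
Δp_min = 2.523e-26 kg·m/s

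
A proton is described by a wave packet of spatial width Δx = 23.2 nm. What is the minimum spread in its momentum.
2.273 × 10^-27 kg·m/s

For a wave packet, the spatial width Δx and momentum spread Δp are related by the uncertainty principle:
ΔxΔp ≥ ℏ/2

The minimum momentum spread is:
Δp_min = ℏ/(2Δx)
Δp_min = (1.055e-34 J·s) / (2 × 2.320e-08 m)
Δp_min = 2.273e-27 kg·m/s

A wave packet cannot have both a well-defined position and well-defined momentum.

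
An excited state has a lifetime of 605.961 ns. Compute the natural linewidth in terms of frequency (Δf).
131.324 kHz

Using the energy-time uncertainty principle and E = hf:
ΔEΔt ≥ ℏ/2
hΔf·Δt ≥ ℏ/2

The minimum frequency uncertainty is:
Δf = ℏ/(2hτ) = 1/(4πτ)
Δf = 1/(4π × 6.060e-07 s)
Δf = 1.313e+05 Hz = 131.324 kHz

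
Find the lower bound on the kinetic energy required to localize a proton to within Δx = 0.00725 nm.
98.691 meV

Localizing a particle requires giving it sufficient momentum uncertainty:

1. From uncertainty principle: Δp ≥ ℏ/(2Δx)
   Δp_min = (1.055e-34 J·s) / (2 × 7.250e-12 m)
   Δp_min = 7.273e-24 kg·m/s

2. This momentum uncertainty corresponds to kinetic energy:
   KE ≈ (Δp)²/(2m) = (7.273e-24)²/(2 × 1.673e-27 kg)
   KE = 1.581e-20 J = 98.691 meV

Tighter localization requires more energy.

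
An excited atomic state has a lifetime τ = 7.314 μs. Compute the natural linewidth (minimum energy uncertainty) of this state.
44.997 peV

Using the energy-time uncertainty principle:
ΔEΔt ≥ ℏ/2

The lifetime τ represents the time uncertainty Δt.
The natural linewidth (minimum energy uncertainty) is:

ΔE = ℏ/(2τ)
ΔE = (1.055e-34 J·s) / (2 × 7.314e-06 s)
ΔE = 7.209e-30 J = 44.997 peV

This natural linewidth limits the precision of spectroscopic measurements.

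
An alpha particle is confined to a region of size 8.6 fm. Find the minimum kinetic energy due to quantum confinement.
17.656 keV

Using the uncertainty principle:

1. Position uncertainty: Δx ≈ 8.600e-15 m
2. Minimum momentum uncertainty: Δp = ℏ/(2Δx) = 6.131e-21 kg·m/s
3. Minimum kinetic energy:
   KE = (Δp)²/(2m) = (6.131e-21)²/(2 × 6.645e-27 kg)
   KE = 2.829e-15 J = 17.656 keV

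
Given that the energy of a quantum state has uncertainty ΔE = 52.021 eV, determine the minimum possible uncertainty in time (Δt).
6.326 as

Using the energy-time uncertainty principle:
ΔEΔt ≥ ℏ/2

The minimum uncertainty in time is:
Δt_min = ℏ/(2ΔE)
Δt_min = (1.055e-34 J·s) / (2 × 8.335e-18 J)
Δt_min = 6.326e-18 s = 6.326 as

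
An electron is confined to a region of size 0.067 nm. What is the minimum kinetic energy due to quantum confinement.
2.122 eV

Using the uncertainty principle:

1. Position uncertainty: Δx ≈ 6.700e-11 m
2. Minimum momentum uncertainty: Δp = ℏ/(2Δx) = 7.870e-25 kg·m/s
3. Minimum kinetic energy:
   KE = (Δp)²/(2m) = (7.870e-25)²/(2 × 9.109e-31 kg)
   KE = 3.400e-19 J = 2.122 eV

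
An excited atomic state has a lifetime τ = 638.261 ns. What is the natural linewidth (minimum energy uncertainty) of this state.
515.629 peV

Using the energy-time uncertainty principle:
ΔEΔt ≥ ℏ/2

The lifetime τ represents the time uncertainty Δt.
The natural linewidth (minimum energy uncertainty) is:

ΔE = ℏ/(2τ)
ΔE = (1.055e-34 J·s) / (2 × 6.383e-07 s)
ΔE = 8.261e-29 J = 515.629 peV

This natural linewidth limits the precision of spectroscopic measurements.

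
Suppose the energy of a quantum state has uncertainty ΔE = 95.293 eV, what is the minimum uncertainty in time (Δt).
3.454 as

Using the energy-time uncertainty principle:
ΔEΔt ≥ ℏ/2

The minimum uncertainty in time is:
Δt_min = ℏ/(2ΔE)
Δt_min = (1.055e-34 J·s) / (2 × 1.527e-17 J)
Δt_min = 3.454e-18 s = 3.454 as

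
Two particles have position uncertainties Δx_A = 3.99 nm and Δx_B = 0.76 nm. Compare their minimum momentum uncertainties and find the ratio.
Particle B has the larger minimum momentum uncertainty, by a factor of 5.25.

For each particle, the minimum momentum uncertainty is Δp_min = ℏ/(2Δx):

Particle A: Δp_A = ℏ/(2×3.990e-09 m) = 1.322e-26 kg·m/s
Particle B: Δp_B = ℏ/(2×7.600e-10 m) = 6.938e-26 kg·m/s

Ratio: Δp_B/Δp_A = 5.25

Since Δp_min ∝ 1/Δx, the particle with smaller position uncertainty (B) has larger momentum uncertainty.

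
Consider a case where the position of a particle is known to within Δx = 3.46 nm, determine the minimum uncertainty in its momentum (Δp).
1.524 × 10^-26 kg·m/s

Using the Heisenberg uncertainty principle:
ΔxΔp ≥ ℏ/2

The minimum uncertainty in momentum is:
Δp_min = ℏ/(2Δx)
Δp_min = (1.055e-34 J·s) / (2 × 3.460e-09 m)
Δp_min = 1.524e-26 kg·m/s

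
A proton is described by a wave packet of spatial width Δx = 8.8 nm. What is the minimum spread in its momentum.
5.992 × 10^-27 kg·m/s

For a wave packet, the spatial width Δx and momentum spread Δp are related by the uncertainty principle:
ΔxΔp ≥ ℏ/2

The minimum momentum spread is:
Δp_min = ℏ/(2Δx)
Δp_min = (1.055e-34 J·s) / (2 × 8.800e-09 m)
Δp_min = 5.992e-27 kg·m/s

A wave packet cannot have both a well-defined position and well-defined momentum.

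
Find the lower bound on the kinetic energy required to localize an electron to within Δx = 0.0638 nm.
2.340 eV

Localizing a particle requires giving it sufficient momentum uncertainty:

1. From uncertainty principle: Δp ≥ ℏ/(2Δx)
   Δp_min = (1.055e-34 J·s) / (2 × 6.380e-11 m)
   Δp_min = 8.265e-25 kg·m/s

2. This momentum uncertainty corresponds to kinetic energy:
   KE ≈ (Δp)²/(2m) = (8.265e-25)²/(2 × 9.109e-31 kg)
   KE = 3.749e-19 J = 2.340 eV

Tighter localization requires more energy.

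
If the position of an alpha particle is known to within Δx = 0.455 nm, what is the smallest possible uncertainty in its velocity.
17.441 m/s

Using the Heisenberg uncertainty principle and Δp = mΔv:
ΔxΔp ≥ ℏ/2
Δx(mΔv) ≥ ℏ/2

The minimum uncertainty in velocity is:
Δv_min = ℏ/(2mΔx)
Δv_min = (1.055e-34 J·s) / (2 × 6.645e-27 kg × 4.550e-10 m)
Δv_min = 1.744e+01 m/s = 17.441 m/s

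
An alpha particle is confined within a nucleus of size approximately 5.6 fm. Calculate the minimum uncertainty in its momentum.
9.416 × 10^-21 kg·m/s

Using the Heisenberg uncertainty principle:
ΔxΔp ≥ ℏ/2

With Δx ≈ L = 5.600e-15 m (the confinement size):
Δp_min = ℏ/(2Δx)
Δp_min = (1.055e-34 J·s) / (2 × 5.600e-15 m)
Δp_min = 9.416e-21 kg·m/s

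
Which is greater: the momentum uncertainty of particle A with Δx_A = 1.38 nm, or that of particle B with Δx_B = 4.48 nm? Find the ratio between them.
Particle A has the larger minimum momentum uncertainty, by a factor of 3.25.

For each particle, the minimum momentum uncertainty is Δp_min = ℏ/(2Δx):

Particle A: Δp_A = ℏ/(2×1.380e-09 m) = 3.821e-26 kg·m/s
Particle B: Δp_B = ℏ/(2×4.480e-09 m) = 1.177e-26 kg·m/s

Ratio: Δp_A/Δp_B = 3.25

Since Δp_min ∝ 1/Δx, the particle with smaller position uncertainty (A) has larger momentum uncertainty.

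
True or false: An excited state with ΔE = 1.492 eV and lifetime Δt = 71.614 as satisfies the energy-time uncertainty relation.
No, it violates the uncertainty relation.

Calculate the product ΔEΔt:
ΔE = 1.492 eV = 2.390e-19 J
ΔEΔt = (2.390e-19 J) × (7.161e-17 s)
ΔEΔt = 1.712e-35 J·s

Compare to the minimum allowed value ℏ/2:
ℏ/2 = 5.273e-35 J·s

Since ΔEΔt = 1.712e-35 J·s < 5.273e-35 J·s = ℏ/2,
this violates the uncertainty relation.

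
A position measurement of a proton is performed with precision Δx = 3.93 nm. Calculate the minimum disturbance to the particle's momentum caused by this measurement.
1.342 × 10^-26 kg·m/s

The uncertainty principle implies that measuring position disturbs momentum:
ΔxΔp ≥ ℏ/2

When we measure position with precision Δx, we necessarily introduce a momentum uncertainty:
Δp ≥ ℏ/(2Δx)
Δp_min = (1.055e-34 J·s) / (2 × 3.930e-09 m)
Δp_min = 1.342e-26 kg·m/s

The more precisely we measure position, the greater the momentum disturbance.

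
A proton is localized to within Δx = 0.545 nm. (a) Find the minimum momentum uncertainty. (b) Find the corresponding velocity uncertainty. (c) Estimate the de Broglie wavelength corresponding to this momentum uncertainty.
(a) Δp_min = 9.675 × 10^-26 kg·m/s
(b) Δv_min = 57.843 m/s
(c) λ_dB = 6.849 nm

Step-by-step:

(a) From the uncertainty principle:
Δp_min = ℏ/(2Δx) = (1.055e-34 J·s)/(2 × 5.450e-10 m) = 9.675e-26 kg·m/s

(b) The velocity uncertainty:
Δv = Δp/m = (9.675e-26 kg·m/s)/(1.673e-27 kg) = 5.784e+01 m/s = 57.843 m/s

(c) The de Broglie wavelength for this momentum:
λ = h/p = (6.626e-34 J·s)/(9.675e-26 kg·m/s) = 6.849e-09 m = 6.849 nm

Note: The de Broglie wavelength is comparable to the localization size, as expected from wave-particle duality.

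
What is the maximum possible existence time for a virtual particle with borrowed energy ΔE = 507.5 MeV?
6.485 × 10^-25 s

Using the energy-time uncertainty principle:
ΔEΔt ≥ ℏ/2

For a virtual particle borrowing energy ΔE, the maximum lifetime is:
Δt_max = ℏ/(2ΔE)

Converting energy:
ΔE = 507.5 MeV = 8.131e-11 J

Δt_max = (1.055e-34 J·s) / (2 × 8.131e-11 J)
Δt_max = 6.485e-25 s = 6.485 × 10^-25 s

Virtual particles with higher borrowed energy exist for shorter times.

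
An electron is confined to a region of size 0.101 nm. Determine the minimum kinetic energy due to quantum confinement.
933.728 meV

Using the uncertainty principle:

1. Position uncertainty: Δx ≈ 1.010e-10 m
2. Minimum momentum uncertainty: Δp = ℏ/(2Δx) = 5.221e-25 kg·m/s
3. Minimum kinetic energy:
   KE = (Δp)²/(2m) = (5.221e-25)²/(2 × 9.109e-31 kg)
   KE = 1.496e-19 J = 933.728 meV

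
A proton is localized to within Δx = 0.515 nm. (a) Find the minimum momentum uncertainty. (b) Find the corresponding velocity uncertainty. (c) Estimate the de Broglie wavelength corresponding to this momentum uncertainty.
(a) Δp_min = 1.024 × 10^-25 kg·m/s
(b) Δv_min = 61.213 m/s
(c) λ_dB = 6.472 nm

Step-by-step:

(a) From the uncertainty principle:
Δp_min = ℏ/(2Δx) = (1.055e-34 J·s)/(2 × 5.150e-10 m) = 1.024e-25 kg·m/s

(b) The velocity uncertainty:
Δv = Δp/m = (1.024e-25 kg·m/s)/(1.673e-27 kg) = 6.121e+01 m/s = 61.213 m/s

(c) The de Broglie wavelength for this momentum:
λ = h/p = (6.626e-34 J·s)/(1.024e-25 kg·m/s) = 6.472e-09 m = 6.472 nm

Note: The de Broglie wavelength is comparable to the localization size, as expected from wave-particle duality.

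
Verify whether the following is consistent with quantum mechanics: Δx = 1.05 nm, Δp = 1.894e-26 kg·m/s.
No, it violates the uncertainty principle (impossible measurement).

Calculate the product ΔxΔp:
ΔxΔp = (1.050e-09 m) × (1.894e-26 kg·m/s)
ΔxΔp = 1.989e-35 J·s

Compare to the minimum allowed value ℏ/2:
ℏ/2 = 5.273e-35 J·s

Since ΔxΔp = 1.989e-35 J·s < 5.273e-35 J·s = ℏ/2,
the measurement violates the uncertainty principle.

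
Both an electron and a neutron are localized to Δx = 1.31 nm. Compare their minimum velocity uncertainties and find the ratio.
The electron has the larger minimum velocity uncertainty, by a ratio of 1838.7.

For both particles, Δp_min = ℏ/(2Δx) = 4.025e-26 kg·m/s (same for both).

The velocity uncertainty is Δv = Δp/m:
- electron: Δv = 4.025e-26 / 9.109e-31 = 4.419e+04 m/s = 44.186 km/s
- neutron: Δv = 4.025e-26 / 1.675e-27 = 2.403e+01 m/s = 24.031 m/s

Ratio: 4.419e+04 / 2.403e+01 = 1838.7

The lighter particle has larger velocity uncertainty because Δv ∝ 1/m.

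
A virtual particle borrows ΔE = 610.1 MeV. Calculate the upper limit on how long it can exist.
5.394 × 10^-25 s

Using the energy-time uncertainty principle:
ΔEΔt ≥ ℏ/2

For a virtual particle borrowing energy ΔE, the maximum lifetime is:
Δt_max = ℏ/(2ΔE)

Converting energy:
ΔE = 610.1 MeV = 9.775e-11 J

Δt_max = (1.055e-34 J·s) / (2 × 9.775e-11 J)
Δt_max = 5.394e-25 s = 5.394 × 10^-25 s

Virtual particles with higher borrowed energy exist for shorter times.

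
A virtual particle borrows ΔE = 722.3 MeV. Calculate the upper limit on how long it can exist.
4.556 × 10^-25 s

Using the energy-time uncertainty principle:
ΔEΔt ≥ ℏ/2

For a virtual particle borrowing energy ΔE, the maximum lifetime is:
Δt_max = ℏ/(2ΔE)

Converting energy:
ΔE = 722.3 MeV = 1.157e-10 J

Δt_max = (1.055e-34 J·s) / (2 × 1.157e-10 J)
Δt_max = 4.556e-25 s = 4.556 × 10^-25 s

Virtual particles with higher borrowed energy exist for shorter times.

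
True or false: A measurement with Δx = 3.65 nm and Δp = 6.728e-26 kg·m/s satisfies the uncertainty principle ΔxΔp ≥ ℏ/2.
Yes, it satisfies the uncertainty principle.

Calculate the product ΔxΔp:
ΔxΔp = (3.650e-09 m) × (6.728e-26 kg·m/s)
ΔxΔp = 2.456e-34 J·s

Compare to the minimum allowed value ℏ/2:
ℏ/2 = 5.273e-35 J·s

Since ΔxΔp = 2.456e-34 J·s ≥ 5.273e-35 J·s = ℏ/2,
the measurement satisfies the uncertainty principle.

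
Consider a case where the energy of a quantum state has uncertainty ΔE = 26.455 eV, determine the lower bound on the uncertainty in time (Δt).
12.440 as

Using the energy-time uncertainty principle:
ΔEΔt ≥ ℏ/2

The minimum uncertainty in time is:
Δt_min = ℏ/(2ΔE)
Δt_min = (1.055e-34 J·s) / (2 × 4.239e-18 J)
Δt_min = 1.244e-17 s = 12.440 as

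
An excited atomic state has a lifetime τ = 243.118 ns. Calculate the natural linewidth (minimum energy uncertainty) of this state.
1.354 neV

Using the energy-time uncertainty principle:
ΔEΔt ≥ ℏ/2

The lifetime τ represents the time uncertainty Δt.
The natural linewidth (minimum energy uncertainty) is:

ΔE = ℏ/(2τ)
ΔE = (1.055e-34 J·s) / (2 × 2.431e-07 s)
ΔE = 2.169e-28 J = 1.354 neV

This natural linewidth limits the precision of spectroscopic measurements.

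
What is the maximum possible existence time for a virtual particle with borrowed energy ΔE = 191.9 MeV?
1.715 ys

Using the energy-time uncertainty principle:
ΔEΔt ≥ ℏ/2

For a virtual particle borrowing energy ΔE, the maximum lifetime is:
Δt_max = ℏ/(2ΔE)

Converting energy:
ΔE = 191.9 MeV = 3.075e-11 J

Δt_max = (1.055e-34 J·s) / (2 × 3.075e-11 J)
Δt_max = 1.715e-24 s = 1.715 ys

Virtual particles with higher borrowed energy exist for shorter times.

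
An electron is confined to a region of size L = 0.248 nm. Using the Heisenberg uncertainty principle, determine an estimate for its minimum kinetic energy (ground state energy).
154.867 meV

Using the uncertainty principle to estimate ground state energy:

1. The position uncertainty is approximately the confinement size:
   Δx ≈ L = 2.480e-10 m

2. From ΔxΔp ≥ ℏ/2, the minimum momentum uncertainty is:
   Δp ≈ ℏ/(2L) = 2.126e-25 kg·m/s

3. The kinetic energy is approximately:
   KE ≈ (Δp)²/(2m) = (2.126e-25)²/(2 × 9.109e-31 kg)
   KE ≈ 2.481e-20 J = 154.867 meV

This is an order-of-magnitude estimate of the ground state energy.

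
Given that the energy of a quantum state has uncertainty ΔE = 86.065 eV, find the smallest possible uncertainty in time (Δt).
3.824 as

Using the energy-time uncertainty principle:
ΔEΔt ≥ ℏ/2

The minimum uncertainty in time is:
Δt_min = ℏ/(2ΔE)
Δt_min = (1.055e-34 J·s) / (2 × 1.379e-17 J)
Δt_min = 3.824e-18 s = 3.824 as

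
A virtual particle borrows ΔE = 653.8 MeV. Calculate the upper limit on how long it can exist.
5.034 × 10^-25 s

Using the energy-time uncertainty principle:
ΔEΔt ≥ ℏ/2

For a virtual particle borrowing energy ΔE, the maximum lifetime is:
Δt_max = ℏ/(2ΔE)

Converting energy:
ΔE = 653.8 MeV = 1.048e-10 J

Δt_max = (1.055e-34 J·s) / (2 × 1.048e-10 J)
Δt_max = 5.034e-25 s = 5.034 × 10^-25 s

Virtual particles with higher borrowed energy exist for shorter times.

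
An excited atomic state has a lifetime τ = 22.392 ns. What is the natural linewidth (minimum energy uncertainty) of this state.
14.697 neV

Using the energy-time uncertainty principle:
ΔEΔt ≥ ℏ/2

The lifetime τ represents the time uncertainty Δt.
The natural linewidth (minimum energy uncertainty) is:

ΔE = ℏ/(2τ)
ΔE = (1.055e-34 J·s) / (2 × 2.239e-08 s)
ΔE = 2.355e-27 J = 14.697 neV

This natural linewidth limits the precision of spectroscopic measurements.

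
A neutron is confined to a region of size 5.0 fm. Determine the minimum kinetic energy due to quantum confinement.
207.212 keV

Using the uncertainty principle:

1. Position uncertainty: Δx ≈ 5.000e-15 m
2. Minimum momentum uncertainty: Δp = ℏ/(2Δx) = 1.055e-20 kg·m/s
3. Minimum kinetic energy:
   KE = (Δp)²/(2m) = (1.055e-20)²/(2 × 1.675e-27 kg)
   KE = 3.320e-14 J = 207.212 keV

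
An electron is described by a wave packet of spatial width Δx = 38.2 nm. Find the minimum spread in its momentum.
1.380 × 10^-27 kg·m/s

For a wave packet, the spatial width Δx and momentum spread Δp are related by the uncertainty principle:
ΔxΔp ≥ ℏ/2

The minimum momentum spread is:
Δp_min = ℏ/(2Δx)
Δp_min = (1.055e-34 J·s) / (2 × 3.820e-08 m)
Δp_min = 1.380e-27 kg·m/s

A wave packet cannot have both a well-defined position and well-defined momentum.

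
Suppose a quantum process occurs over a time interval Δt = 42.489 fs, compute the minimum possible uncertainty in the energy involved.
7.746 meV

Using the energy-time uncertainty principle:
ΔEΔt ≥ ℏ/2

The minimum uncertainty in energy is:
ΔE_min = ℏ/(2Δt)
ΔE_min = (1.055e-34 J·s) / (2 × 4.249e-14 s)
ΔE_min = 1.241e-21 J = 7.746 meV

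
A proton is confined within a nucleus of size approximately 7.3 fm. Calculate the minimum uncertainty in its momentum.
7.223 × 10^-21 kg·m/s

Using the Heisenberg uncertainty principle:
ΔxΔp ≥ ℏ/2

With Δx ≈ L = 7.300e-15 m (the confinement size):
Δp_min = ℏ/(2Δx)
Δp_min = (1.055e-34 J·s) / (2 × 7.300e-15 m)
Δp_min = 7.223e-21 kg·m/s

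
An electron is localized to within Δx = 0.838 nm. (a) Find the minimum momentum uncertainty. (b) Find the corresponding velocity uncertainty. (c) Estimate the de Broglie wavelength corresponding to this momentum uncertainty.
(a) Δp_min = 6.292 × 10^-26 kg·m/s
(b) Δv_min = 69.074 km/s
(c) λ_dB = 10.531 nm

Step-by-step:

(a) From the uncertainty principle:
Δp_min = ℏ/(2Δx) = (1.055e-34 J·s)/(2 × 8.380e-10 m) = 6.292e-26 kg·m/s

(b) The velocity uncertainty:
Δv = Δp/m = (6.292e-26 kg·m/s)/(9.109e-31 kg) = 6.907e+04 m/s = 69.074 km/s

(c) The de Broglie wavelength for this momentum:
λ = h/p = (6.626e-34 J·s)/(6.292e-26 kg·m/s) = 1.053e-08 m = 10.531 nm

Note: The de Broglie wavelength is comparable to the localization size, as expected from wave-particle duality.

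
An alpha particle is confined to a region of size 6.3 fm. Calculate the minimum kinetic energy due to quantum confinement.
32.900 keV

Using the uncertainty principle:

1. Position uncertainty: Δx ≈ 6.300e-15 m
2. Minimum momentum uncertainty: Δp = ℏ/(2Δx) = 8.370e-21 kg·m/s
3. Minimum kinetic energy:
   KE = (Δp)²/(2m) = (8.370e-21)²/(2 × 6.645e-27 kg)
   KE = 5.271e-15 J = 32.900 keV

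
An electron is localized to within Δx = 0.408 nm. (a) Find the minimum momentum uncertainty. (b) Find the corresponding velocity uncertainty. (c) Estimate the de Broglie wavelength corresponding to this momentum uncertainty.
(a) Δp_min = 1.292 × 10^-25 kg·m/s
(b) Δv_min = 141.872 km/s
(c) λ_dB = 5.127 nm

Step-by-step:

(a) From the uncertainty principle:
Δp_min = ℏ/(2Δx) = (1.055e-34 J·s)/(2 × 4.080e-10 m) = 1.292e-25 kg·m/s

(b) The velocity uncertainty:
Δv = Δp/m = (1.292e-25 kg·m/s)/(9.109e-31 kg) = 1.419e+05 m/s = 141.872 km/s

(c) The de Broglie wavelength for this momentum:
λ = h/p = (6.626e-34 J·s)/(1.292e-25 kg·m/s) = 5.127e-09 m = 5.127 nm

Note: The de Broglie wavelength is comparable to the localization size, as expected from wave-particle duality.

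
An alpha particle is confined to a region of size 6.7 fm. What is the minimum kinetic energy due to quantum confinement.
29.089 keV

Using the uncertainty principle:

1. Position uncertainty: Δx ≈ 6.700e-15 m
2. Minimum momentum uncertainty: Δp = ℏ/(2Δx) = 7.870e-21 kg·m/s
3. Minimum kinetic energy:
   KE = (Δp)²/(2m) = (7.870e-21)²/(2 × 6.645e-27 kg)
   KE = 4.661e-15 J = 29.089 keV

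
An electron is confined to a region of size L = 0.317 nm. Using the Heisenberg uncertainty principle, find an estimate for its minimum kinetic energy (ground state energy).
94.786 meV

Using the uncertainty principle to estimate ground state energy:

1. The position uncertainty is approximately the confinement size:
   Δx ≈ L = 3.170e-10 m

2. From ΔxΔp ≥ ℏ/2, the minimum momentum uncertainty is:
   Δp ≈ ℏ/(2L) = 1.663e-25 kg·m/s

3. The kinetic energy is approximately:
   KE ≈ (Δp)²/(2m) = (1.663e-25)²/(2 × 9.109e-31 kg)
   KE ≈ 1.519e-20 J = 94.786 meV

This is an order-of-magnitude estimate of the ground state energy.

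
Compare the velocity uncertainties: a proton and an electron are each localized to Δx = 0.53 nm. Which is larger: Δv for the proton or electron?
The electron has the larger minimum velocity uncertainty, by a ratio of 1836.2.

For both particles, Δp_min = ℏ/(2Δx) = 9.949e-26 kg·m/s (same for both).

The velocity uncertainty is Δv = Δp/m:
- proton: Δv = 9.949e-26 / 1.673e-27 = 5.948e+01 m/s = 59.480 m/s
- electron: Δv = 9.949e-26 / 9.109e-31 = 1.092e+05 m/s = 109.215 km/s

Ratio: 1.092e+05 / 5.948e+01 = 1836.2

The lighter particle has larger velocity uncertainty because Δv ∝ 1/m.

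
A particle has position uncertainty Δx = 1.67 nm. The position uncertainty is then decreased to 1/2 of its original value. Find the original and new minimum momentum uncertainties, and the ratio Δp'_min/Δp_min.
Original Δp_min = 3.157 × 10^-26 kg·m/s; new Δp'_min = 6.315 × 10^-26 kg·m/s; ratio Δp'_min/Δp_min = 2.

From the uncertainty principle ΔxΔp ≥ ℏ/2, the minimum momentum uncertainty is Δp_min = ℏ/(2Δx).

Original (Δx = 1.67 nm = 1.670e-09 m):
Δp_min = (1.055e-34 J·s)/(2 × 1.670e-09 m) = 3.157e-26 kg·m/s

When Δx → (1/2)Δx:
Δp'_min = ℏ/(2 × (1/2)Δx) = 2 × ℏ/(2Δx) = 2 × Δp_min
Δp'_min = 2 × 3.157e-26 kg·m/s = 6.315e-26 kg·m/s

Since Δp_min ∝ 1/Δx, when Δx is decreased to 1/2 of its original value, Δp_min increases to 2 times its original value.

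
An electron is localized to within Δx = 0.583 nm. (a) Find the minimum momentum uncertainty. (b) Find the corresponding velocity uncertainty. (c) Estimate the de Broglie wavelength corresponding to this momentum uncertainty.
(a) Δp_min = 9.044 × 10^-26 kg·m/s
(b) Δv_min = 99.286 km/s
(c) λ_dB = 7.326 nm

Step-by-step:

(a) From the uncertainty principle:
Δp_min = ℏ/(2Δx) = (1.055e-34 J·s)/(2 × 5.830e-10 m) = 9.044e-26 kg·m/s

(b) The velocity uncertainty:
Δv = Δp/m = (9.044e-26 kg·m/s)/(9.109e-31 kg) = 9.929e+04 m/s = 99.286 km/s

(c) The de Broglie wavelength for this momentum:
λ = h/p = (6.626e-34 J·s)/(9.044e-26 kg·m/s) = 7.326e-09 m = 7.326 nm

Note: The de Broglie wavelength is comparable to the localization size, as expected from wave-particle duality.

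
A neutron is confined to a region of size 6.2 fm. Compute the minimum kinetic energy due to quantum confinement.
134.764 keV

Using the uncertainty principle:

1. Position uncertainty: Δx ≈ 6.200e-15 m
2. Minimum momentum uncertainty: Δp = ℏ/(2Δx) = 8.505e-21 kg·m/s
3. Minimum kinetic energy:
   KE = (Δp)²/(2m) = (8.505e-21)²/(2 × 1.675e-27 kg)
   KE = 2.159e-14 J = 134.764 keV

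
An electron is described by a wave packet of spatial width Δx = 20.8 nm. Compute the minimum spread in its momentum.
2.535 × 10^-27 kg·m/s

For a wave packet, the spatial width Δx and momentum spread Δp are related by the uncertainty principle:
ΔxΔp ≥ ℏ/2

The minimum momentum spread is:
Δp_min = ℏ/(2Δx)
Δp_min = (1.055e-34 J·s) / (2 × 2.080e-08 m)
Δp_min = 2.535e-27 kg·m/s

A wave packet cannot have both a well-defined position and well-defined momentum.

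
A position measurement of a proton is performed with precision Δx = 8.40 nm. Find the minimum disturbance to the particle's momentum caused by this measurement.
6.277 × 10^-27 kg·m/s

The uncertainty principle implies that measuring position disturbs momentum:
ΔxΔp ≥ ℏ/2

When we measure position with precision Δx, we necessarily introduce a momentum uncertainty:
Δp ≥ ℏ/(2Δx)
Δp_min = (1.055e-34 J·s) / (2 × 8.400e-09 m)
Δp_min = 6.277e-27 kg·m/s

The more precisely we measure position, the greater the momentum disturbance.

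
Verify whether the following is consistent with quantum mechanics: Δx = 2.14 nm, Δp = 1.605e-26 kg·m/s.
No, it violates the uncertainty principle (impossible measurement).

Calculate the product ΔxΔp:
ΔxΔp = (2.140e-09 m) × (1.605e-26 kg·m/s)
ΔxΔp = 3.435e-35 J·s

Compare to the minimum allowed value ℏ/2:
ℏ/2 = 5.273e-35 J·s

Since ΔxΔp = 3.435e-35 J·s < 5.273e-35 J·s = ℏ/2,
the measurement violates the uncertainty principle.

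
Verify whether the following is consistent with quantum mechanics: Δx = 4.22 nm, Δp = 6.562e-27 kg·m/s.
No, it violates the uncertainty principle (impossible measurement).

Calculate the product ΔxΔp:
ΔxΔp = (4.220e-09 m) × (6.562e-27 kg·m/s)
ΔxΔp = 2.769e-35 J·s

Compare to the minimum allowed value ℏ/2:
ℏ/2 = 5.273e-35 J·s

Since ΔxΔp = 2.769e-35 J·s < 5.273e-35 J·s = ℏ/2,
the measurement violates the uncertainty principle.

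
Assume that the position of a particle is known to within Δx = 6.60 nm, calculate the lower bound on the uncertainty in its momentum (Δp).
7.989 × 10^-27 kg·m/s

Using the Heisenberg uncertainty principle:
ΔxΔp ≥ ℏ/2

The minimum uncertainty in momentum is:
Δp_min = ℏ/(2Δx)
Δp_min = (1.055e-34 J·s) / (2 × 6.600e-09 m)
Δp_min = 7.989e-27 kg·m/s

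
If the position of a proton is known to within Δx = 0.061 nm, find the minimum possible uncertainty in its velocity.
516.795 m/s

Using the Heisenberg uncertainty principle and Δp = mΔv:
ΔxΔp ≥ ℏ/2
Δx(mΔv) ≥ ℏ/2

The minimum uncertainty in velocity is:
Δv_min = ℏ/(2mΔx)
Δv_min = (1.055e-34 J·s) / (2 × 1.673e-27 kg × 6.100e-11 m)
Δv_min = 5.168e+02 m/s = 516.795 m/s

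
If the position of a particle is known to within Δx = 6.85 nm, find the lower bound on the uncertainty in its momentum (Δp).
7.698 × 10^-27 kg·m/s

Using the Heisenberg uncertainty principle:
ΔxΔp ≥ ℏ/2

The minimum uncertainty in momentum is:
Δp_min = ℏ/(2Δx)
Δp_min = (1.055e-34 J·s) / (2 × 6.850e-09 m)
Δp_min = 7.698e-27 kg·m/s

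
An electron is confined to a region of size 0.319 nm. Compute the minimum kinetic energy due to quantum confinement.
93.601 meV

Using the uncertainty principle:

1. Position uncertainty: Δx ≈ 3.190e-10 m
2. Minimum momentum uncertainty: Δp = ℏ/(2Δx) = 1.653e-25 kg·m/s
3. Minimum kinetic energy:
   KE = (Δp)²/(2m) = (1.653e-25)²/(2 × 9.109e-31 kg)
   KE = 1.500e-20 J = 93.601 meV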